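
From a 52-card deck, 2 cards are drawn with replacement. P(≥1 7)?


P(not a 7) = 48/52 = 12/13
P(none in 2 draws) = (12/13)^2 = 144/169
P(≥1 7) = 1 - 144/169 = 25/169

P = 25/169 ≈ 14.79%


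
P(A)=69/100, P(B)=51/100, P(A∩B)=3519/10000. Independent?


P(A)×P(B) = 3519/10000
P(A∩B) = 3519/10000
Equal ✓ → Independent

Yes, independent


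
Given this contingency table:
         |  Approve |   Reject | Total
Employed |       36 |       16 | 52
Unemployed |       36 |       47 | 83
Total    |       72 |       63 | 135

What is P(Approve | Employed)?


P(Approve | Employed) = 36/(36+16) = 36/52 = 9/13

P(Approve|Employed) = 9/13 ≈ 69.23%


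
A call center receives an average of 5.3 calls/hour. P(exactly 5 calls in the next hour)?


Poisson(λ=5.3): P(X=5) = e^(-λ)×λ^k/k!
= e^(-5.3) × 5.3^5 / 5!
≈ 0.004991593907 × 4181.95493 / 120 ≈ 0.173955

P(X=5) ≈ 0.173955 ≈ 17.40%


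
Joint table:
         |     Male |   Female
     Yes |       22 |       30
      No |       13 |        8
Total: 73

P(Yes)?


P(Yes) = (22+30)/73 = 52/73

P(Yes) = 52/73 ≈ 71.23%


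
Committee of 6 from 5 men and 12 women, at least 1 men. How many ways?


Count by #men:
  1M,5W: C(5,1)×C(12,5)=3960
  2M,4W: C(5,2)×C(12,4)=4950
  3M,3W: C(5,3)×C(12,3)=2200
  4M,2W: C(5,4)×C(12,2)=330
  5M,1W: C(5,5)×C(12,1)=12
Total = 11452

11452


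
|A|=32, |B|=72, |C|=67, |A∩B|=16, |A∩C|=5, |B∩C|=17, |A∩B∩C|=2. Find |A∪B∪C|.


|A∪B∪C| = 32+72+67-16-5-17+2 = 135

|A∪B∪C| = 135


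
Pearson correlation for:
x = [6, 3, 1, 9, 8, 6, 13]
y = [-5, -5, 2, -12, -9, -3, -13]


n=7, Σx=46, Σy=-45, Σxy=-410, Σx²=396, Σy²=457
r = (7×(-410) - 46×(-45))/√((7×396 - 46²)(7×457 - (-45)²))
= -800/√(656×1174) = -800/√770144 ≈ -800/877.5785 ≈ -0.9116

r ≈ -0.9116


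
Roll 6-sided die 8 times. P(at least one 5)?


P(no 5)^8 = (5/6)^8 = 390625/1679616
P(≥1) = 1 - 390625/1679616 = 1288991/1679616

P = 1288991/1679616 ≈ 76.74%


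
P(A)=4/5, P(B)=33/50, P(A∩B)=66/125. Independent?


P(A)×P(B) = 66/125
P(A∩B) = 66/125
Equal ✓ → Independent

Yes, independent


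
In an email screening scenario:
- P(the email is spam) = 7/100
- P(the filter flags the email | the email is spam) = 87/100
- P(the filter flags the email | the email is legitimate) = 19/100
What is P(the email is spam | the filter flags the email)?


Using Bayes' theorem:
P(A|B) = P(B|A)·P(A) / P(B)

P(the filter flags the email) = 87/100 × 7/100 + 19/100 × 93/100
= 609/10000 + 1767/10000 = 297/1250

P(the email is spam|the filter flags the email) = (609/10000) / (297/1250) = 203/792

P(the email is spam|the filter flags the email) = 203/792 ≈ 25.63%


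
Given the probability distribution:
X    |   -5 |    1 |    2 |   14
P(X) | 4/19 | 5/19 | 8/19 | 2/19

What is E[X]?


E[X] = Σ x·P(X=x)
= (-5)×(4/19) + (1)×(5/19) + (2)×(8/19) + (14)×(2/19)
= 29/19

E[X] = 29/19


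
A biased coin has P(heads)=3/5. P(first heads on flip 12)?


Geometric: P(X=12) = (1-p)^(k-1)×p = (2/5)^11×3/5 = 6144/244140625

P(X=12) = 6144/244140625 ≈ 0.00%


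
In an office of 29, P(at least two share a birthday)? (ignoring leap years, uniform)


P(all different) = Π(365-i)/365 for i=0..28
= 0.319031
P(match) = 1 - 0.319031 = 0.680969

P ≈ 0.6810 ≈ 68.10%


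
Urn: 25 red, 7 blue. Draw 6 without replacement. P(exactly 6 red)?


Hypergeometric: C(25,6)×C(7,0)/C(32,6)
= 177100×1/906192 = 6325/32364

P(X=6) = 6325/32364 ≈ 19.54%


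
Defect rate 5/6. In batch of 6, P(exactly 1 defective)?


Binomial: P(X=1) = C(6,1)×p^1×(1-p)^5
= 6 × 5/6 × 1/7776 = 5/7776

P(X=1) = 5/7776 ≈ 0.06%


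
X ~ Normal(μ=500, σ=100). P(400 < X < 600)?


z₁=(400-500)/100=-1.0, z₂=(600-500)/100=1.0
P = Φ(1.0) - Φ(-1.0) = 0.841345 - 0.158655 = 0.682690 ≈ 0.6827

P(400 < X < 600) ≈ 0.6827


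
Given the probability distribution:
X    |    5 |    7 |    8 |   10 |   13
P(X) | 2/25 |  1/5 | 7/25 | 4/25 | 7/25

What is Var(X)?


E[X] = 232/25
E[X²] = 2326/25
Var(X) = E[X²] - (E[X])² = 2326/25 - 53824/625 = 4326/625

Var(X) = 4326/625 ≈ 6.9216


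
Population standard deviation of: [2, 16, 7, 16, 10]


Mean = 51/5
  (2-51/5)²=1681/25
  (16-51/5)²=841/25
  (7-51/5)²=256/25
  (16-51/5)²=841/25
  (10-51/5)²=1/25
Σ(x-μ)² = 724/5
σ² = (724/5)/5 = 724/25

σ = √(724/25) ≈ 5.3814


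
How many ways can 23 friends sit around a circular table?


Circular arrangements of 23 distinct objects: fix one position to break rotational symmetry.
(n-1)! = 22! = 1124000727777607680000

1124000727777607680000


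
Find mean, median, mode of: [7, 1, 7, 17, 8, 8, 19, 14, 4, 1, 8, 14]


Sorted: [1, 1, 4, 7, 7, 8, 8, 8, 14, 14, 17, 19]
Mean = 108/12 = 9
Median = 8
Freq: {7: 2, 1: 2, 17: 1, 8: 3, 19: 1, 14: 2, 4: 1}
Mode: [8]

Mean=9, Median=8, Mode=8


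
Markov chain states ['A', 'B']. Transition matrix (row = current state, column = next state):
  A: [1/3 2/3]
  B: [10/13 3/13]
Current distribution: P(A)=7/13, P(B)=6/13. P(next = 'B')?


P(next=B) = Σᵢ P(now=i)×P(i→B)
= 7/13×2/3 + 6/13×3/13
= 14/39 + 18/169 = 236/507

P = 236/507 ≈ 0.4655


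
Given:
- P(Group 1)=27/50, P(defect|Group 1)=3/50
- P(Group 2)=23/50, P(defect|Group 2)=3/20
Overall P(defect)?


P(B) = Σ P(B|Aᵢ)×P(Aᵢ)
  3/50×27/50 = 81/2500
  3/20×23/50 = 69/1000
Sum = 507/5000

P(defect) = 507/5000 ≈ 10.14%


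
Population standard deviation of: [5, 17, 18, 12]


Mean = 52/4 = 13
  (5-13)²=64
  (17-13)²=16
  (18-13)²=25
  (12-13)²=1
Σ(x-μ)² = 106
σ² = 106/4 = 53/2

σ = √(53/2) ≈ 5.1478


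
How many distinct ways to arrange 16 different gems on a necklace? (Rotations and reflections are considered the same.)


Free circular arrangements: rotations and reflections both identified.
(n-1)!/2 = 15!/2 = 1307674368000/2 = 653837184000

653837184000


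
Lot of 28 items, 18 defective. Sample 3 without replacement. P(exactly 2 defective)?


Hypergeometric: C(18,2)×C(10,1)/C(28,3)
= 153×10/3276 = 85/182

P(X=2) = 85/182 ≈ 46.70%


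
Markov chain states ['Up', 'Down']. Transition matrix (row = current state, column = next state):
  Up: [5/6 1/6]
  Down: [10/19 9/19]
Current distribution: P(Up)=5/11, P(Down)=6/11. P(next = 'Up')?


P(next=Up) = Σᵢ P(now=i)×P(i→Up)
= 5/11×5/6 + 6/11×10/19
= 25/66 + 60/209 = 835/1254

P = 835/1254 ≈ 0.6659


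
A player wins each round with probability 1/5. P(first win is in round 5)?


Geometric: P(X=5) = (1-p)^(k-1)×p = (4/5)^4×1/5 = 256/3125

P(X=5) = 256/3125 ≈ 8.19%


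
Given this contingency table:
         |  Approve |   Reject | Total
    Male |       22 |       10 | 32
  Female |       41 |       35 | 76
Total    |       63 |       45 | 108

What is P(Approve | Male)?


P(Approve | Male) = 22/(22+10) = 22/32 = 11/16

P(Approve|Male) = 11/16 ≈ 68.75%


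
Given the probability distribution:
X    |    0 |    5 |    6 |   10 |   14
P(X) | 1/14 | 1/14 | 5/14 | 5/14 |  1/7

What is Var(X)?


E[X] = 113/14
E[X²] = 1097/14
Var(X) = E[X²] - (E[X])² = 1097/14 - 12769/196 = 2589/196

Var(X) = 2589/196 ≈ 13.2092


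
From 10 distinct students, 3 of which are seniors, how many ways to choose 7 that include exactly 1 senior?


Choose 1 of the 3 seniors and 6 of the other 7 students:
C(3,1)×C(7,6) = 3×7 = 21

21


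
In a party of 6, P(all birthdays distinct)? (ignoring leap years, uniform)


P(all different) = Π(365-i)/365 for i=0..5
= (365/365)×(364/365)×...×(360/365)
= 0.959538

P ≈ 0.9595 ≈ 95.95%


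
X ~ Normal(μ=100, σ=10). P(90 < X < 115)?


z₁=(90-100)/10=-1.0, z₂=(115-100)/10=1.5
P = Φ(1.5) - Φ(-1.0) = 0.933193 - 0.158655 = 0.774538 ≈ 0.7745

P(90 < X < 115) ≈ 0.7745


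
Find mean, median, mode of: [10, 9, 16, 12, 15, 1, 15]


Sorted: [1, 9, 10, 12, 15, 15, 16]
Mean = 78/7
Median = 12
Freq: {10: 1, 9: 1, 16: 1, 12: 1, 15: 2, 1: 1}
Mode: [15]

Mean=78/7, Median=12, Mode=15


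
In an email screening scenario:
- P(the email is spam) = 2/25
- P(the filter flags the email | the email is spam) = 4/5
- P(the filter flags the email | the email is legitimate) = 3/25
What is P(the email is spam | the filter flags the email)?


Using Bayes' theorem:
P(A|B) = P(B|A)·P(A) / P(B)

P(the filter flags the email) = 4/5 × 2/25 + 3/25 × 23/25
= 8/125 + 69/625 = 109/625

P(the email is spam|the filter flags the email) = (8/125) / (109/625) = 40/109

P(the email is spam|the filter flags the email) = 40/109 ≈ 36.70%


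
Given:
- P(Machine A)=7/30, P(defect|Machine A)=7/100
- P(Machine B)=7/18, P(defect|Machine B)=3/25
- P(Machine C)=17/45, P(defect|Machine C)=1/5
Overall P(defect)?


P(B) = Σ P(B|Aᵢ)×P(Aᵢ)
  7/100×7/30 = 49/3000
  3/25×7/18 = 7/150
  1/5×17/45 = 17/225
Sum = 1247/9000

P(defect) = 1247/9000 ≈ 13.86%


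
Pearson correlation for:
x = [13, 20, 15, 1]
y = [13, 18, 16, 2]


n=4, Σx=49, Σy=49, Σxy=771, Σx²=795, Σy²=753
r = (4×771 - 49×49)/√((4×795 - 49²)(4×753 - 49²))
= 683/√(779×611) = 683/√475969 ≈ 683/689.9051 ≈ 0.9900

r ≈ 0.9900


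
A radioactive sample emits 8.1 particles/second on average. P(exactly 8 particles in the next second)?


Poisson(λ=8.1): P(X=8) = e^(-λ)×λ^k/k!
= e^(-8.1) × 8.1^8 / 8!
≈ 0.0003035391381 × 18530201.8885 / 40320 ≈ 0.139500

P(X=8) ≈ 0.139500 ≈ 13.95%


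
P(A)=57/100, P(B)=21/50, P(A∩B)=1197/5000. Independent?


P(A)×P(B) = 1197/5000
P(A∩B) = 1197/5000
Equal ✓ → Independent

Yes, independent


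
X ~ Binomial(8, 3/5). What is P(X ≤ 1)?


P(X ≤ 1) = Σ P(X=i) for i=0..1
P(X=0) = 256/390625
P(X=1) = 3072/390625
Sum = 3328/390625

P(X ≤ 1) = 3328/390625 ≈ 0.85%


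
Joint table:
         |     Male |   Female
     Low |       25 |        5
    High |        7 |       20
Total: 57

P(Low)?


P(Low) = (25+5)/57 = 30/57 = 10/19

P(Low) = 10/19 ≈ 52.63%


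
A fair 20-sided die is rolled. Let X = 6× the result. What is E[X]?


E[die] = (1+20)/2 = 21/2
E[X] = 6 × 21/2 = 63

E[X] = 63


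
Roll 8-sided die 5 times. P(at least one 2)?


P(no 2)^5 = (7/8)^5 = 16807/32768
P(≥1) = 1 - 16807/32768 = 15961/32768

P = 15961/32768 ≈ 48.71%


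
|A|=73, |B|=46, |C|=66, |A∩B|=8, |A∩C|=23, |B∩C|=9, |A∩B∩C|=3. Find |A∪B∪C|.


|A∪B∪C| = 73+46+66-8-23-9+3 = 148

|A∪B∪C| = 148


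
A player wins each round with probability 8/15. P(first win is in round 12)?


Geometric: P(X=12) = (1-p)^(k-1)×p = (7/15)^11×8/15 = 15818613944/129746337890625

P(X=12) = 15818613944/129746337890625 ≈ 0.01%


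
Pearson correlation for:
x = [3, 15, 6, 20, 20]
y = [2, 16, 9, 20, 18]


n=5, Σx=64, Σy=65, Σxy=1060, Σx²=1070, Σy²=1065
r = (5×1060 - 64×65)/√((5×1070 - 64²)(5×1065 - 65²))
= 1140/√(1254×1100) = 1140/√1379400 ≈ 1140/1174.4786 ≈ 0.9706

r ≈ 0.9706


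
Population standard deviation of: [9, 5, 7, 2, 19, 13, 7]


Mean = 62/7
  (9-62/7)²=1/49
  (5-62/7)²=729/49
  (7-62/7)²=169/49
  (2-62/7)²=2304/49
  (19-62/7)²=5041/49
  (13-62/7)²=841/49
  (7-62/7)²=169/49
Σ(x-μ)² = 1322/7
σ² = (1322/7)/7 = 1322/49

σ = √(1322/49) ≈ 5.1942


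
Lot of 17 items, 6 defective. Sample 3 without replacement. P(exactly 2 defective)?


Hypergeometric: C(6,2)×C(11,1)/C(17,3)
= 15×11/680 = 33/136

P(X=2) = 33/136 ≈ 24.26%


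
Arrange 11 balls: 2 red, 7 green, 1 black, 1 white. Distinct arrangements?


11!/(2!×7!×1!×1!) = 3960

3960


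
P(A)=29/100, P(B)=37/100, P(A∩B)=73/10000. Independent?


P(A)×P(B) = 1073/10000
P(A∩B) = 73/10000
Not equal → NOT independent

No, not independent


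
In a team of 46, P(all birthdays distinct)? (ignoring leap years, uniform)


P(all different) = Π(365-i)/365 for i=0..45
= (365/365)×(364/365)×...×(320/365)
= 0.051747

P ≈ 0.0517 ≈ 5.17%


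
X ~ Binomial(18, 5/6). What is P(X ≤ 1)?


P(X ≤ 1) = Σ P(X=i) for i=0..1
P(X=0) = 1/101559956668416
P(X=1) = 5/5642219814912
Sum = 91/101559956668416

P(X ≤ 1) = 91/101559956668416 ≈ 0.00%


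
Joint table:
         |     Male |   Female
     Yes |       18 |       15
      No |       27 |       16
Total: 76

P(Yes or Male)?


P(Yes∨Male) = P(Yes) + P(Male) - P(Yes∧Male)
= (33 + 45 - 18)/76 = 60/76 = 15/19

P = 15/19 ≈ 78.95%


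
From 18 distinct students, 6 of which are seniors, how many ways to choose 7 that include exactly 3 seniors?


Choose 3 of the 6 seniors and 4 of the other 12 students:
C(6,3)×C(12,4) = 20×495 = 9900

9900


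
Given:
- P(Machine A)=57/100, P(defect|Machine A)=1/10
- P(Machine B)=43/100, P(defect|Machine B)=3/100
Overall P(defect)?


P(B) = Σ P(B|Aᵢ)×P(Aᵢ)
  1/10×57/100 = 57/1000
  3/100×43/100 = 129/10000
Sum = 699/10000

P(defect) = 699/10000 ≈ 6.99%


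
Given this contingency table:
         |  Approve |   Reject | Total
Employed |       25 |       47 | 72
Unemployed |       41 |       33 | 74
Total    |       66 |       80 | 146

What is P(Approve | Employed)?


P(Approve | Employed) = 25/(25+47) = 25/72

P(Approve|Employed) = 25/72 ≈ 34.72%


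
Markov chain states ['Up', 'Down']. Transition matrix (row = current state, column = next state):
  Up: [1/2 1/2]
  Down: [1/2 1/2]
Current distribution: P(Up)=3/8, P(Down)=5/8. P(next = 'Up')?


P(next=Up) = Σᵢ P(now=i)×P(i→Up)
= 3/8×1/2 + 5/8×1/2
= 3/16 + 5/16 = 1/2

P = 1/2 ≈ 0.5000


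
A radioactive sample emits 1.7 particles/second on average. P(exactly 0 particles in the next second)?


Poisson(λ=1.7): P(X=0) = e^(-λ)×λ^k/k!
= e^(-1.7) × 1.7^0 / 0!
≈ 0.1826835241 × 1 / 1 ≈ 0.182684

P(X=0) ≈ 0.182684 ≈ 18.27%


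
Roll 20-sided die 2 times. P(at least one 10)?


P(no 10)^2 = (19/20)^2 = 361/400
P(≥1) = 1 - 361/400 = 39/400

P = 39/400 ≈ 9.75%


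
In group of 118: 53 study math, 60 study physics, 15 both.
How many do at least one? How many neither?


|A∪B| = 53+60-15 = 98
Neither = 118-98 = 20

At least one: 98; Neither: 20


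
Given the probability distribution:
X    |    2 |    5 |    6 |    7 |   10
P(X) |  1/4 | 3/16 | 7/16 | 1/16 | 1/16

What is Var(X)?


E[X] = 41/8
E[X²] = 123/4
Var(X) = E[X²] - (E[X])² = 123/4 - 1681/64 = 287/64

Var(X) = 287/64 ≈ 4.4844


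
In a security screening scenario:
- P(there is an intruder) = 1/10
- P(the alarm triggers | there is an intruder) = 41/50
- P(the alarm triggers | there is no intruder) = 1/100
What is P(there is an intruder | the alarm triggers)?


Using Bayes' theorem:
P(A|B) = P(B|A)·P(A) / P(B)

P(the alarm triggers) = 41/50 × 1/10 + 1/100 × 9/10
= 41/500 + 9/1000 = 91/1000

P(there is an intruder|the alarm triggers) = (41/500) / (91/1000) = 82/91

P(there is an intruder|the alarm triggers) = 82/91 ≈ 90.11%


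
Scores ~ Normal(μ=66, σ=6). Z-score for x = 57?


z = (x - μ)/σ = (57 - 66)/6 = -1.5

z = -1.5


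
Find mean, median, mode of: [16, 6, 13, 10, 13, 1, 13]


Sorted: [1, 6, 10, 13, 13, 13, 16]
Mean = 72/7
Median = 13
Freq: {16: 1, 6: 1, 13: 3, 10: 1, 1: 1}
Mode: [13]

Mean=72/7, Median=13, Mode=13


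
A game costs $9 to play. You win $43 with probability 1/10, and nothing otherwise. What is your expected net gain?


E[gain] = (43-9)×1/10 + (-9)×9/10
= 17/5 - 81/10 = -47/10

Expected net gain = $-47/10 ≈ $-4.70


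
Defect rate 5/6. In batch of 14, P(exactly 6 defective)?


Binomial: P(X=6) = C(14,6)×p^6×(1-p)^8
= 3003 × 15625/46656 × 1/1679616 = 15640625/26121388032

P(X=6) = 15640625/26121388032 ≈ 0.06%


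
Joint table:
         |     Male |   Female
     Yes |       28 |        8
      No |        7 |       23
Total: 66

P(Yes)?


P(Yes) = (28+8)/66 = 36/66 = 6/11

P(Yes) = 6/11 ≈ 54.55%


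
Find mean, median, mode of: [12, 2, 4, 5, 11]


Sorted: [2, 4, 5, 11, 12]
Mean = 34/5
Median = 5
Freq: {12: 1, 2: 1, 4: 1, 5: 1, 11: 1}
Mode: No mode

Mean=34/5, Median=5, Mode=No mode


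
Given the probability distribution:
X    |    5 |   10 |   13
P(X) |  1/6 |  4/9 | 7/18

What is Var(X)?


E[X] = 31/3
E[X²] = 343/3
Var(X) = E[X²] - (E[X])² = 343/3 - 961/9 = 68/9

Var(X) = 68/9 ≈ 7.5556


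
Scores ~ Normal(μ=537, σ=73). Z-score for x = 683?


z = (x - μ)/σ = (683 - 537)/73 = 2.0

z = 2.0


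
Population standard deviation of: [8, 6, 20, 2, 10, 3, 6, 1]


Mean = 56/8 = 7
  (8-7)²=1
  (6-7)²=1
  (20-7)²=169
  (2-7)²=25
  (10-7)²=9
  (3-7)²=16
  (6-7)²=1
  (1-7)²=36
Σ(x-μ)² = 258
σ² = 258/8 = 129/4

σ = √(129/4) ≈ 5.6789


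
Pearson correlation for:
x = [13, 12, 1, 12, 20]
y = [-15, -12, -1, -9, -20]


n=5, Σx=58, Σy=-57, Σxy=-848, Σx²=858, Σy²=851
r = (5×(-848) - 58×(-57))/√((5×858 - 58²)(5×851 - (-57)²))
= -934/√(926×1006) = -934/√931556 ≈ -934/965.1715 ≈ -0.9677

r ≈ -0.9677


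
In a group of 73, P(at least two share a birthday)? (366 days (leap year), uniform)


P(all different) = Π(366-i)/366 for i=0..72
= 0.000449
P(match) = 1 - 0.000449 = 0.999551

P ≈ 0.9996 ≈ 99.96%


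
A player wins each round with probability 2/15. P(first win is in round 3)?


Geometric: P(X=3) = (1-p)^(k-1)×p = (13/15)^2×2/15 = 338/3375

P(X=3) = 338/3375 ≈ 10.01%


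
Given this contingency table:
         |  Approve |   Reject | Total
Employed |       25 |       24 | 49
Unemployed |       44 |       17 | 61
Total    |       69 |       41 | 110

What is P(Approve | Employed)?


P(Approve | Employed) = 25/(25+24) = 25/49

P(Approve|Employed) = 25/49 ≈ 51.02%


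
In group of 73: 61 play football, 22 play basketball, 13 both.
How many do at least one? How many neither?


|A∪B| = 61+22-13 = 70
Neither = 73-70 = 3

At least one: 70; Neither: 3


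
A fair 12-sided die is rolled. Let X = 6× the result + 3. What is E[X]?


E[die] = (1+12)/2 = 13/2
E[X] = 6×13/2 + 3 = 42

E[X] = 42


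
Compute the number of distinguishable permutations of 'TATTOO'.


Letters: 6, freq: {'T': 3, 'A': 1, 'O': 2}
6!/(3!×1!×2!) = 720/12 = 60

60


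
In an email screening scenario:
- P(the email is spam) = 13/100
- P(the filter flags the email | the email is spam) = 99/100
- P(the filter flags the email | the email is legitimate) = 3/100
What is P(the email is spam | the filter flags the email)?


Using Bayes' theorem:
P(A|B) = P(B|A)·P(A) / P(B)

P(the filter flags the email) = 99/100 × 13/100 + 3/100 × 87/100
= 1287/10000 + 261/10000 = 387/2500

P(the email is spam|the filter flags the email) = (1287/10000) / (387/2500) = 143/172

P(the email is spam|the filter flags the email) = 143/172 ≈ 83.14%


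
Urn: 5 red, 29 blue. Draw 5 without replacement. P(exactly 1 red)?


Hypergeometric: C(5,1)×C(29,4)/C(34,5)
= 5×23751/278256 = 39585/92752

P(X=1) = 39585/92752 ≈ 42.68%


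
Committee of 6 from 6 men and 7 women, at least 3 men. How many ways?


Count by #men:
  3M,3W: C(6,3)×C(7,3)=700
  4M,2W: C(6,4)×C(7,2)=315
  5M,1W: C(6,5)×C(7,1)=42
  6M,0W: C(6,6)×C(7,0)=1
Total = 1058

1058


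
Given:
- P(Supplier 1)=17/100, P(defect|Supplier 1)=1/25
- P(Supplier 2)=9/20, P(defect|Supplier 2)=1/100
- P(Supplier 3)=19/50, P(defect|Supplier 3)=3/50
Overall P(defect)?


P(B) = Σ P(B|Aᵢ)×P(Aᵢ)
  1/25×17/100 = 17/2500
  1/100×9/20 = 9/2000
  3/50×19/50 = 57/2500
Sum = 341/10000

P(defect) = 341/10000 ≈ 3.41%


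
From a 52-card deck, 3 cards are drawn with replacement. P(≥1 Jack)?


P(not a Jack) = 48/52 = 12/13
P(none in 3 draws) = (12/13)^3 = 1728/2197
P(≥1 Jack) = 1 - 1728/2197 = 469/2197

P = 469/2197 ≈ 21.35%


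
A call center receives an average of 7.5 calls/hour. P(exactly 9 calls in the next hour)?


Poisson(λ=7.5): P(X=9) = e^(-λ)×λ^k/k!
= e^(-7.5) × 7.5^9 / 9!
≈ 0.0005530843701 × 75084686.2793 / 362880 ≈ 0.114440

P(X=9) ≈ 0.114440 ≈ 11.44%


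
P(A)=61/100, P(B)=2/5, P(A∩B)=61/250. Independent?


P(A)×P(B) = 61/250
P(A∩B) = 61/250
Equal ✓ → Independent

Yes, independent


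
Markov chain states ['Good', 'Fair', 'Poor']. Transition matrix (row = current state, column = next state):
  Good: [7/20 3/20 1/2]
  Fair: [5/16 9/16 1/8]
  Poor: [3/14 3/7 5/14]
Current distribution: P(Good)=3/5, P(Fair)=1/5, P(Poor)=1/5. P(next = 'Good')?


P(next=Good) = Σᵢ P(now=i)×P(i→Good)
= 3/5×7/20 + 1/5×5/16 + 1/5×3/14
= 21/100 + 1/16 + 3/70 = 883/2800

P = 883/2800 ≈ 0.3154


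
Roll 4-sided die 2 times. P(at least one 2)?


P(no 2)^2 = (3/4)^2 = 9/16
P(≥1) = 1 - 9/16 = 7/16

P = 7/16 ≈ 43.75%


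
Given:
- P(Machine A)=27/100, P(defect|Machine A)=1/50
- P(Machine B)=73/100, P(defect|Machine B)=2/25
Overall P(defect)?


P(B) = Σ P(B|Aᵢ)×P(Aᵢ)
  1/50×27/100 = 27/5000
  2/25×73/100 = 73/1250
Sum = 319/5000

P(defect) = 319/5000 ≈ 6.38%


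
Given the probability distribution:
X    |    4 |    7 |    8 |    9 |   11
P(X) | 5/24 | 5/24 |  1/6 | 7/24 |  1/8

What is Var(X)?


E[X] = 61/8
E[X²] = 1511/24
Var(X) = E[X²] - (E[X])² = 1511/24 - 3721/64 = 925/192

Var(X) = 925/192 ≈ 4.8177


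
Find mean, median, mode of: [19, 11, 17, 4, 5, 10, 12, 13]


Sorted: [4, 5, 10, 11, 12, 13, 17, 19]
Mean = 91/8
Median = 23/2
Freq: {19: 1, 11: 1, 17: 1, 4: 1, 5: 1, 10: 1, 12: 1, 13: 1}
Mode: No mode

Mean=91/8, Median=23/2, Mode=No mode


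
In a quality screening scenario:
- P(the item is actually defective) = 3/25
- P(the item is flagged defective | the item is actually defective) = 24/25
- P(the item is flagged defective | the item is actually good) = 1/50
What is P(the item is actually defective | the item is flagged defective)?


Using Bayes' theorem:
P(A|B) = P(B|A)·P(A) / P(B)

P(the item is flagged defective) = 24/25 × 3/25 + 1/50 × 22/25
= 72/625 + 11/625 = 83/625

P(the item is actually defective|the item is flagged defective) = (72/625) / (83/625) = 72/83

P(the item is actually defective|the item is flagged defective) = 72/83 ≈ 86.75%


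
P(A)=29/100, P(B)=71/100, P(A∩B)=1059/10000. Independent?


P(A)×P(B) = 2059/10000
P(A∩B) = 1059/10000
Not equal → NOT independent

No, not independent


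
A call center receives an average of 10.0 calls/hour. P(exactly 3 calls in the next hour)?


Poisson(λ=10.0): P(X=3) = e^(-λ)×λ^k/k!
= e^(-10.0) × 10.0^3 / 3!
≈ 4.539992976e-05 × 1000 / 6 ≈ 0.007567

P(X=3) ≈ 0.007567 ≈ 0.76%


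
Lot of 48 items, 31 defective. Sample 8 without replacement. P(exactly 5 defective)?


Hypergeometric: C(31,5)×C(17,3)/C(48,8)
= 169911×680/377348994 = 6418860/20963833

P(X=5) = 6418860/20963833 ≈ 30.62%


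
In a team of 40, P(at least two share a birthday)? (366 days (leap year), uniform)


P(all different) = Π(366-i)/366 for i=0..39
= 0.109455
P(match) = 1 - 0.109455 = 0.890545

P ≈ 0.8905 ≈ 89.05%


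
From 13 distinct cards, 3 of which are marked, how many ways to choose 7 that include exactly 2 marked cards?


Choose 2 of the 3 marked cards and 5 of the other 10 cards:
C(3,2)×C(10,5) = 3×252 = 756

756


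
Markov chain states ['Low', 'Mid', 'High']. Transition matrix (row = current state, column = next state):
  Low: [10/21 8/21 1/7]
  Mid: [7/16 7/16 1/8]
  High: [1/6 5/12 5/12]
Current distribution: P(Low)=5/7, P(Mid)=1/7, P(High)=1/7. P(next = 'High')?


P(next=High) = Σᵢ P(now=i)×P(i→High)
= 5/7×1/7 + 1/7×1/8 + 1/7×5/12
= 5/49 + 1/56 + 5/84 = 211/1176

P = 211/1176 ≈ 0.1794


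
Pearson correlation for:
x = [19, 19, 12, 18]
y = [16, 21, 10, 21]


n=4, Σx=68, Σy=68, Σxy=1201, Σx²=1190, Σy²=1238
r = (4×1201 - 68×68)/√((4×1190 - 68²)(4×1238 - 68²))
= 180/√(136×328) = 180/√44608 ≈ 180/211.2061 ≈ 0.8522

r ≈ 0.8522


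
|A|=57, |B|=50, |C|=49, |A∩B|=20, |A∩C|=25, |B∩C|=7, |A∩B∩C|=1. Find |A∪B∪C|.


|A∪B∪C| = 57+50+49-20-25-7+1 = 105

|A∪B∪C| = 105


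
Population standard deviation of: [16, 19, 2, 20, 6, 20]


Mean = 83/6
  (16-83/6)²=169/36
  (19-83/6)²=961/36
  (2-83/6)²=5041/36
  (20-83/6)²=1369/36
  (6-83/6)²=2209/36
  (20-83/6)²=1369/36
Σ(x-μ)² = 1853/6
σ² = (1853/6)/6 = 1853/36

σ = √(1853/36) ≈ 7.1744


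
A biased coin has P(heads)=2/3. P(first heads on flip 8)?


Geometric: P(X=8) = (1-p)^(k-1)×p = (1/3)^7×2/3 = 2/6561

P(X=8) = 2/6561 ≈ 0.03%


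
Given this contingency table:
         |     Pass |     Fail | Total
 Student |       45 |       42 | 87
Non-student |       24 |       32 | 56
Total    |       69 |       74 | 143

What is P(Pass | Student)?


P(Pass | Student) = 45/(45+42) = 45/87 = 15/29

P(Pass|Student) = 15/29 ≈ 51.72%


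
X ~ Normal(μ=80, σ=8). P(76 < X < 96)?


z₁=(76-80)/8=-0.5, z₂=(96-80)/8=2.0
P = Φ(2.0) - Φ(-0.5) = 0.977250 - 0.308538 = 0.668712 ≈ 0.6687

P(76 < X < 96) ≈ 0.6687


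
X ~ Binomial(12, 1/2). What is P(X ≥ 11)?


P(X ≥ 11) = Σ P(X=i) for i=11..12
P(X=11) = 3/1024
P(X=12) = 1/4096
Sum = 13/4096

P(X ≥ 11) = 13/4096 ≈ 0.32%


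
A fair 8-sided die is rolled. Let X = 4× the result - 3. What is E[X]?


E[die] = (1+8)/2 = 9/2
E[X] = 4×9/2 - 3 = 15

E[X] = 15


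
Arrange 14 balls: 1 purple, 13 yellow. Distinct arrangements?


14!/(1!×13!) = 14

14


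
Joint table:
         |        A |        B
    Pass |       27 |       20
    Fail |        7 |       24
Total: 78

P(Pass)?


P(Pass) = (27+20)/78 = 47/78

P(Pass) = 47/78 ≈ 60.26%


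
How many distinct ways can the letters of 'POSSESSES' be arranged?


Letters: 9, freq: {'P': 1, 'O': 1, 'S': 5, 'E': 2}
9!/(1!×1!×5!×2!) = 362880/240 = 1512

1512


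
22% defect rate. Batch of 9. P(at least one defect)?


P(all good) = (39/50)^9 = 208728361158759/1953125000000000
P(≥1 defect) = 1744396638841241/1953125000000000

P = 1744396638841241/1953125000000000 ≈ 89.31%


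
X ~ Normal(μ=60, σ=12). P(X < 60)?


z = (60-60)/12 = 0.0
P(Z < 0.0) = 0.5000

P(X < 60) ≈ 0.5000


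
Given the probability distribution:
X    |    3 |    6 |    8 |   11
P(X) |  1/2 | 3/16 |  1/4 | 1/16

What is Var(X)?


E[X] = 85/16
E[X²] = 557/16
Var(X) = E[X²] - (E[X])² = 557/16 - 7225/256 = 1687/256

Var(X) = 1687/256 ≈ 6.5898


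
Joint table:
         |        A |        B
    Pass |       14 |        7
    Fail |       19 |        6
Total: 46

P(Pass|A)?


P(Pass|A) = 14/(14+19) = 14/33

P = 14/33 ≈ 42.42%


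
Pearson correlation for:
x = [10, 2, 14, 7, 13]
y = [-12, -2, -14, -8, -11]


n=5, Σx=46, Σy=-47, Σxy=-519, Σx²=518, Σy²=529
r = (5×(-519) - 46×(-47))/√((5×518 - 46²)(5×529 - (-47)²))
= -433/√(474×436) = -433/√206664 ≈ -433/454.6031 ≈ -0.9525

r ≈ -0.9525


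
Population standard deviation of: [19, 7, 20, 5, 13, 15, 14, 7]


Mean = 100/8 = 25/2
  (19-25/2)²=169/4
  (7-25/2)²=121/4
  (20-25/2)²=225/4
  (5-25/2)²=225/4
  (13-25/2)²=1/4
  (15-25/2)²=25/4
  (14-25/2)²=9/4
  (7-25/2)²=121/4
Σ(x-μ)² = 224
σ² = 224/8 = 28

σ = √(28) ≈ 5.2915


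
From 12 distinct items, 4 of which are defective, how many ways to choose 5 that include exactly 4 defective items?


Choose 4 of the 4 defective items and 1 of the other 8 items:
C(4,4)×C(8,1) = 1×8 = 8

8


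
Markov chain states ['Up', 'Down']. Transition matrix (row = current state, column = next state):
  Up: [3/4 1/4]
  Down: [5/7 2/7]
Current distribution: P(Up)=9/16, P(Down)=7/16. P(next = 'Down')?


P(next=Down) = Σᵢ P(now=i)×P(i→Down)
= 9/16×1/4 + 7/16×2/7
= 9/64 + 1/8 = 17/64

P = 17/64 ≈ 0.2656


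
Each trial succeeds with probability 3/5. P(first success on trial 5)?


Geometric: P(X=5) = (1-p)^(k-1)×p = (2/5)^4×3/5 = 48/3125

P(X=5) = 48/3125 ≈ 1.54%


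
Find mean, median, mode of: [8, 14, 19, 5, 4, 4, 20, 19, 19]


Sorted: [4, 4, 5, 8, 14, 19, 19, 19, 20]
Mean = 112/9
Median = 14
Freq: {8: 1, 14: 1, 19: 3, 5: 1, 4: 2, 20: 1}
Mode: [19]

Mean=112/9, Median=14, Mode=19


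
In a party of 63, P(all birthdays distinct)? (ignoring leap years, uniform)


P(all different) = Π(365-i)/365 for i=0..62
= (365/365)×(364/365)×...×(303/365)
= 0.003396

P ≈ 0.0034 ≈ 0.34%


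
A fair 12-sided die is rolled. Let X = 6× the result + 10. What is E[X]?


E[die] = (1+12)/2 = 13/2
E[X] = 6×13/2 + 10 = 49

E[X] = 49


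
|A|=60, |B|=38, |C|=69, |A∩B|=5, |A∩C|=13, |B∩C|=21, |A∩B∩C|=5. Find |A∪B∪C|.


|A∪B∪C| = 60+38+69-5-13-21+5 = 133

|A∪B∪C| = 133


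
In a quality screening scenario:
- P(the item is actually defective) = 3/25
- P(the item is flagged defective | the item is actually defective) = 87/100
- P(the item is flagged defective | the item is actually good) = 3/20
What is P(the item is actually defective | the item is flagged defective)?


Using Bayes' theorem:
P(A|B) = P(B|A)·P(A) / P(B)

P(the item is flagged defective) = 87/100 × 3/25 + 3/20 × 22/25
= 261/2500 + 33/250 = 591/2500

P(the item is actually defective|the item is flagged defective) = (261/2500) / (591/2500) = 87/197

P(the item is actually defective|the item is flagged defective) = 87/197 ≈ 44.16%


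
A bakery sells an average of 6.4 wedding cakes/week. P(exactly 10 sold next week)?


Poisson(λ=6.4): P(X=10) = e^(-λ)×λ^k/k!
= e^(-6.4) × 6.4^10 / 10!
≈ 0.001661557273 × 115292150.461 / 3628800 ≈ 0.052790

P(X=10) ≈ 0.052790 ≈ 5.28%


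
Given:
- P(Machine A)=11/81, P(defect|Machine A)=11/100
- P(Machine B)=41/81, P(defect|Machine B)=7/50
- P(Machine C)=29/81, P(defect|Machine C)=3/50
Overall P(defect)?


P(B) = Σ P(B|Aᵢ)×P(Aᵢ)
  11/100×11/81 = 121/8100
  7/50×41/81 = 287/4050
  3/50×29/81 = 29/1350
Sum = 869/8100

P(defect) = 869/8100 ≈ 10.73%


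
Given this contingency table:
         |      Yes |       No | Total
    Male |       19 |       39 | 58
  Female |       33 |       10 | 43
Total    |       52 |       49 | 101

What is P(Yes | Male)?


P(Yes | Male) = 19/(19+39) = 19/58

P(Yes|Male) = 19/58 ≈ 32.76%


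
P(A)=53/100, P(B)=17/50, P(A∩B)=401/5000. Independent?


P(A)×P(B) = 901/5000
P(A∩B) = 401/5000
Not equal → NOT independent

No, not independent


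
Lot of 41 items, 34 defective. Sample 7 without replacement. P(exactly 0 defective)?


Hypergeometric: C(34,0)×C(7,7)/C(41,7)
= 1×1/22481940 = 1/22481940

P(X=0) = 1/22481940 ≈ 0.00%


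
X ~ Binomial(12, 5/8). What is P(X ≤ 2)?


P(X ≤ 2) = Σ P(X=i) for i=0..2
P(X=0) = 531441/68719476736
P(X=1) = 2657205/17179869184
P(X=2) = 48715425/34359738368
Sum = 108591111/68719476736

P(X ≤ 2) = 108591111/68719476736 ≈ 0.16%


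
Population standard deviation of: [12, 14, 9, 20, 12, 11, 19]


Mean = 97/7
  (12-97/7)²=169/49
  (14-97/7)²=1/49
  (9-97/7)²=1156/49
  (20-97/7)²=1849/49
  (12-97/7)²=169/49
  (11-97/7)²=400/49
  (19-97/7)²=1296/49
Σ(x-μ)² = 720/7
σ² = (720/7)/7 = 720/49

σ = √(720/49) ≈ 3.8333


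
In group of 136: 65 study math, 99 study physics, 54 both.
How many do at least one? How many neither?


|A∪B| = 65+99-54 = 110
Neither = 136-110 = 26

At least one: 110; Neither: 26


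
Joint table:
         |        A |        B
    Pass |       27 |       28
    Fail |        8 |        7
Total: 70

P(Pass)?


P(Pass) = (27+28)/70 = 55/70 = 11/14

P(Pass) = 11/14 ≈ 78.57%


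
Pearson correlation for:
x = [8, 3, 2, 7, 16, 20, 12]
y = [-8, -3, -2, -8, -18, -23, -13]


n=7, Σx=68, Σy=-75, Σxy=-1037, Σx²=926, Σy²=1163
r = (7×(-1037) - 68×(-75))/√((7×926 - 68²)(7×1163 - (-75)²))
= -2159/√(1858×2516) = -2159/√4674728 ≈ -2159/2162.1119 ≈ -0.9986

r ≈ -0.9986


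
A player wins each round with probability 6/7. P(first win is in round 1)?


Geometric: P(X=1) = (1-p)^(k-1)×p = (1/7)^0×6/7 = 6/7

P(X=1) = 6/7 ≈ 85.71%


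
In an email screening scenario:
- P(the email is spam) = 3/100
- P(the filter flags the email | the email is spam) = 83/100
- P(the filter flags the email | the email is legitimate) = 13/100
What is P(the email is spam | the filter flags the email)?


Using Bayes' theorem:
P(A|B) = P(B|A)·P(A) / P(B)

P(the filter flags the email) = 83/100 × 3/100 + 13/100 × 97/100
= 249/10000 + 1261/10000 = 151/1000

P(the email is spam|the filter flags the email) = (249/10000) / (151/1000) = 249/1510

P(the email is spam|the filter flags the email) = 249/1510 ≈ 16.49%


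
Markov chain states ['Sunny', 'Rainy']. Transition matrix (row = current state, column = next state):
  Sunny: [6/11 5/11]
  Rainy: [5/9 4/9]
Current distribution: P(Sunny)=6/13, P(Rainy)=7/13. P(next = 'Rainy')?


P(next=Rainy) = Σᵢ P(now=i)×P(i→Rainy)
= 6/13×5/11 + 7/13×4/9
= 30/143 + 28/117 = 578/1287

P = 578/1287 ≈ 0.4491


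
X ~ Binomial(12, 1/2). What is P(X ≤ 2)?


P(X ≤ 2) = Σ P(X=i) for i=0..2
P(X=0) = 1/4096
P(X=1) = 3/1024
P(X=2) = 33/2048
Sum = 79/4096

P(X ≤ 2) = 79/4096 ≈ 1.93%


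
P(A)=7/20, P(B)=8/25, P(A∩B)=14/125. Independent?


P(A)×P(B) = 14/125
P(A∩B) = 14/125
Equal ✓ → Independent

Yes, independent


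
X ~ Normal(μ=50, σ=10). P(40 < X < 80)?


z₁=(40-50)/10=-1.0, z₂=(80-50)/10=3.0
P = Φ(3.0) - Φ(-1.0) = 0.998650 - 0.158655 = 0.839995 ≈ 0.8400

P(40 < X < 80) ≈ 0.8400


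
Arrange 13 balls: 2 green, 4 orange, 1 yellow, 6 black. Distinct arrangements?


13!/(2!×4!×1!×6!) = 180180

180180


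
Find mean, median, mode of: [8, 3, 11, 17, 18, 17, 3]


Sorted: [3, 3, 8, 11, 17, 17, 18]
Mean = 77/7 = 11
Median = 11
Freq: {8: 1, 3: 2, 11: 1, 17: 2, 18: 1}
Mode: [3, 17]

Mean=11, Median=11, Mode=[3, 17]


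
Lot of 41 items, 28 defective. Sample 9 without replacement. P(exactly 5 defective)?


Hypergeometric: C(28,5)×C(13,4)/C(41,9)
= 98280×715/350343565 = 98280/489991

P(X=5) = 98280/489991 ≈ 20.06%


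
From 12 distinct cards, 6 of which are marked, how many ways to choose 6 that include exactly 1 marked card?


Choose 1 of the 6 marked cards and 5 of the other 6 cards:
C(6,1)×C(6,5) = 6×6 = 36

36


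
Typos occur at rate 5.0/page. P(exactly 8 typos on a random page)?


Poisson(λ=5.0): P(X=8) = e^(-λ)×λ^k/k!
= e^(-5.0) × 5.0^8 / 8!
≈ 0.006737946999 × 390625 / 40320 ≈ 0.065278

P(X=8) ≈ 0.065278 ≈ 6.53%


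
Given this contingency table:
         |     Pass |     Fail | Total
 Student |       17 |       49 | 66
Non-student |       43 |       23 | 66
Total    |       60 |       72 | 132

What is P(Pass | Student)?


P(Pass | Student) = 17/(17+49) = 17/66

P(Pass|Student) = 17/66 ≈ 25.76%


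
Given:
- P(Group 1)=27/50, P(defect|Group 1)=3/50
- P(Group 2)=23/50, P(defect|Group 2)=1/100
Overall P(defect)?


P(B) = Σ P(B|Aᵢ)×P(Aᵢ)
  3/50×27/50 = 81/2500
  1/100×23/50 = 23/5000
Sum = 37/1000

P(defect) = 37/1000 ≈ 3.70%


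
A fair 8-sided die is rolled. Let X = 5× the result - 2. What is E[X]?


E[die] = (1+8)/2 = 9/2
E[X] = 5×9/2 - 2 = 41/2

E[X] = 41/2


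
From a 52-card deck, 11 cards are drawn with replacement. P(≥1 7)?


P(not a 7) = 48/52 = 12/13
P(none in 11 draws) = (12/13)^11 = 743008370688/1792160394037
P(≥1 7) = 1 - 743008370688/1792160394037 = 1049152023349/1792160394037

P = 1049152023349/1792160394037 ≈ 58.54%


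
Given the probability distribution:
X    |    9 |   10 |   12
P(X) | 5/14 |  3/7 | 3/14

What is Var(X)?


E[X] = 141/14
E[X²] = 1437/14
Var(X) = E[X²] - (E[X])² = 1437/14 - 19881/196 = 237/196

Var(X) = 237/196 ≈ 1.2092


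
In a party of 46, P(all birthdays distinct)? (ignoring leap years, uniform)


P(all different) = Π(365-i)/365 for i=0..45
= (365/365)×(364/365)×...×(320/365)
= 0.051747

P ≈ 0.0517 ≈ 5.17%


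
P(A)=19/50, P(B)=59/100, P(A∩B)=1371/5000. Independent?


P(A)×P(B) = 1121/5000
P(A∩B) = 1371/5000
Not equal → NOT independent

No, not independent


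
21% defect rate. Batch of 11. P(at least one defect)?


P(all good) = (79/100)^11 = 747993810527520928879/10000000000000000000000
P(≥1 defect) = 9252006189472479071121/10000000000000000000000

P = 9252006189472479071121/10000000000000000000000 ≈ 92.52%


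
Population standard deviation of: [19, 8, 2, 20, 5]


Mean = 54/5
  (19-54/5)²=1681/25
  (8-54/5)²=196/25
  (2-54/5)²=1936/25
  (20-54/5)²=2116/25
  (5-54/5)²=841/25
Σ(x-μ)² = 1354/5
σ² = (1354/5)/5 = 1354/25

σ = √(1354/25) ≈ 7.3593


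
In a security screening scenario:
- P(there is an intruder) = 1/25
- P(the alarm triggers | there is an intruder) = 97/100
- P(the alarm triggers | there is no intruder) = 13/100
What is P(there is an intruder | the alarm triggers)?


Using Bayes' theorem:
P(A|B) = P(B|A)·P(A) / P(B)

P(the alarm triggers) = 97/100 × 1/25 + 13/100 × 24/25
= 97/2500 + 78/625 = 409/2500

P(there is an intruder|the alarm triggers) = (97/2500) / (409/2500) = 97/409

P(there is an intruder|the alarm triggers) = 97/409 ≈ 23.72%


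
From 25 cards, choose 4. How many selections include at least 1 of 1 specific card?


Complement: C(25,4) - C(24,4) = 12650 - 10626 = 2024

2024


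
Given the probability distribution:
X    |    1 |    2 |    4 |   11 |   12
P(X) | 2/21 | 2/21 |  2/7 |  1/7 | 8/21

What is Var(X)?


E[X] = 53/7
E[X²] = 1621/21
Var(X) = E[X²] - (E[X])² = 1621/21 - 2809/49 = 2920/147

Var(X) = 2920/147 ≈ 19.8639


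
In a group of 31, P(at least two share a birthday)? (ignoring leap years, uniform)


P(all different) = Π(365-i)/365 for i=0..30
= 0.269545
P(match) = 1 - 0.269545 = 0.730455

P ≈ 0.7305 ≈ 73.05%


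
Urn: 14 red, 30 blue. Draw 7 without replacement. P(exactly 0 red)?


Hypergeometric: C(14,0)×C(30,7)/C(44,7)
= 1×2035800/38320568 = 19575/368467

P(X=0) = 19575/368467 ≈ 5.31%


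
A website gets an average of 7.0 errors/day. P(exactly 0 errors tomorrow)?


Poisson(λ=7.0): P(X=0) = e^(-λ)×λ^k/k!
= e^(-7.0) × 7.0^0 / 0!
≈ 0.0009118819656 × 1 / 1 ≈ 0.000912

P(X=0) ≈ 0.000912 ≈ 0.09%


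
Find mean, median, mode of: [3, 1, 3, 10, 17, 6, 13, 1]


Sorted: [1, 1, 3, 3, 6, 10, 13, 17]
Mean = 54/8 = 27/4
Median = 9/2
Freq: {3: 2, 1: 2, 10: 1, 17: 1, 6: 1, 13: 1}
Mode: [1, 3]

Mean=27/4, Median=9/2, Mode=[1, 3]


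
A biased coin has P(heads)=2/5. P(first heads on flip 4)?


Geometric: P(X=4) = (1-p)^(k-1)×p = (3/5)^3×2/5 = 54/625

P(X=4) = 54/625 ≈ 8.64%


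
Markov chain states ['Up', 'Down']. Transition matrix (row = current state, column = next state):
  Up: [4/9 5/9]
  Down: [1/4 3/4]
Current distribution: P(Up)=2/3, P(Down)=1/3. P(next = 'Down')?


P(next=Down) = Σᵢ P(now=i)×P(i→Down)
= 2/3×5/9 + 1/3×3/4
= 10/27 + 1/4 = 67/108

P = 67/108 ≈ 0.6204


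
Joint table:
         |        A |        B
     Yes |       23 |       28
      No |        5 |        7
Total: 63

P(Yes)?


P(Yes) = (23+28)/63 = 51/63 = 17/21

P(Yes) = 17/21 ≈ 80.95%


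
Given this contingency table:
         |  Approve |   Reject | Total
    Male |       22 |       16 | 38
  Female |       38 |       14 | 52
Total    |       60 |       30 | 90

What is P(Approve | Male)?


P(Approve | Male) = 22/(22+16) = 22/38 = 11/19

P(Approve|Male) = 11/19 ≈ 57.89%


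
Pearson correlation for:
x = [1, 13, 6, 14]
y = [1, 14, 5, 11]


n=4, Σx=34, Σy=31, Σxy=367, Σx²=402, Σy²=343
r = (4×367 - 34×31)/√((4×402 - 34²)(4×343 - 31²))
= 414/√(452×411) = 414/√185772 ≈ 414/431.0128 ≈ 0.9605

r ≈ 0.9605


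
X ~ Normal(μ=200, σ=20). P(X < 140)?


z = (140-200)/20 = -3.0
P(Z < -3.0) = 0.0013

P(X < 140) ≈ 0.0013


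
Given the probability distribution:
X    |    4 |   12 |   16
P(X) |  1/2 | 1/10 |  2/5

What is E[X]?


E[X] = Σ x·P(X=x)
= (4)×(1/2) + (12)×(1/10) + (16)×(2/5)
= 48/5

E[X] = 48/5


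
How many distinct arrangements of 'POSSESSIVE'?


Letters: 10, freq: {'P': 1, 'O': 1, 'S': 4, 'E': 2, 'I': 1, 'V': 1}
10!/(1!×1!×4!×2!×1!×1!) = 3628800/48 = 75600

75600
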